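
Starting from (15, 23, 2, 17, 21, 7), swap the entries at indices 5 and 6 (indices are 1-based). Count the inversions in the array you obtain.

There are 7 inversions.

Positions 5 and 6 hold 21 and 7; after swapping, the array is [15, 23, 2, 17, 7, 21].
For each element, count later entries that are smaller:
15: 2
23: 4
2: 0
17: 1
7: 0
21: 0
Sum: 2 + 4 + 0 + 1 + 0 + 0 = 7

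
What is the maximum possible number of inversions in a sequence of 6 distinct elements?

The maximum occurs when the array is in strictly decreasing order: every one of the C(6, 2) pairs is inverted.
C(6, 2) = 6·5/2 = 15

15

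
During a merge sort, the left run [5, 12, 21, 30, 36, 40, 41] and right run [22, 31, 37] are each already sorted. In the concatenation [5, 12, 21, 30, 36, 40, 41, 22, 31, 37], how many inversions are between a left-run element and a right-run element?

9

For each element r of the right run, count left-run elements greater than r:
r = 22: 30, 36, 40, 41 → 4
r = 31: 36, 40, 41 → 3
r = 37: 40, 41 → 2
Cross-inversions: 4 + 3 + 2 = 9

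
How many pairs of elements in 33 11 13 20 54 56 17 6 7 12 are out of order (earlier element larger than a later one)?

Out-of-order pairs: 27

Element-by-element contributions:
33 → 11, 13, 20, 17, 6, 7, 12 → 7
11 → 6, 7 → 2
13 → 6, 7, 12 → 3
20 → 17, 6, 7, 12 → 4
54 → 17, 6, 7, 12 → 4
56 → 17, 6, 7, 12 → 4
17 → 6, 7, 12 → 3
6 → none → 0
7 → none → 0
12 → none → 0
Sum: 7 + 2 + 3 + 4 + 4 + 4 + 3 + 0 + 0 + 0 = 27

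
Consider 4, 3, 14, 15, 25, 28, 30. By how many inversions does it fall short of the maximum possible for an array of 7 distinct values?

20 inversions short

Maximum inversions for 7 distinct elements is C(7, 2) = 7·6/2 = 21.
Current inversions — for each element, count later smaller elements:
4: 1
3: 0
14: 0
15: 0
25: 0
28: 0
30: 0
Current total: 1 + 0 + 0 + 0 + 0 + 0 + 0 = 1
Shortfall: 21 − 1 = 20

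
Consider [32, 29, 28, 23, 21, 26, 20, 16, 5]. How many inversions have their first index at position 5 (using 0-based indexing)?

The element at index 5 is 26.
Elements after it: 20, 16, 5
Those smaller than 26: 20, 16, 5

3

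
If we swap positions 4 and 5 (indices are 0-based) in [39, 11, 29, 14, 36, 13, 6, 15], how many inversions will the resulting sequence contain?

Positions 4 and 5 hold 36 and 13; after swapping, the array is [39, 11, 29, 14, 13, 36, 6, 15].
Sweep left to right; for each value list the smaller values that follow it:
39: 7
11: 1
29: 4
14: 2
13: 1
36: 2
6: 0
15: 0
Sum: 7 + 1 + 4 + 2 + 1 + 2 + 0 + 0 = 17

17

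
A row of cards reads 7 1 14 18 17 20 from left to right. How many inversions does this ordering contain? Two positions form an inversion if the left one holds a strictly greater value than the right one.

Listing every pair i<j with a[i]>a[j] (using 0-based positions):
(0,1): 7 > 1
(3,4): 18 > 17
That's 2 pairs.

2 inversions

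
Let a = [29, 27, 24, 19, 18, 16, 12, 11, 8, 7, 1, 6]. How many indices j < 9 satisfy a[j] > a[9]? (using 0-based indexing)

9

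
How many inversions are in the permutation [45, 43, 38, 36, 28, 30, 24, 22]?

Sweep left to right; for each value list the smaller values that follow it:
45 → 43, 38, 36, 28, 30, 24, 22 → 7
43 → 38, 36, 28, 30, 24, 22 → 6
38 → 36, 28, 30, 24, 22 → 5
36 → 28, 30, 24, 22 → 4
28 → 24, 22 → 2
30 → 24, 22 → 2
24 → 22 → 1
22 → none → 0
Sum: 7 + 6 + 5 + 4 + 2 + 2 + 1 + 0 = 27

27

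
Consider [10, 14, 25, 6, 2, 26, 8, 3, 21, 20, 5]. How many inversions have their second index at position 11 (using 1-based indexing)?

8 such elements

The element at index 11 is 5.
Elements before it: 10, 14, 25, 6, 2, 26, 8, 3, 21, 20
Those larger than 5: 10, 14, 25, 6, 26, 8, 21, 20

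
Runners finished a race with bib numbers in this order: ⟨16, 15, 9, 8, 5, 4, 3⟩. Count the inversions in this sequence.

Element-by-element contributions:
16: 6
15: 5
9: 4
8: 3
5: 2
4: 1
3: 0
Sum: 6 + 5 + 4 + 3 + 2 + 1 + 0 = 21

There are 21 inversions.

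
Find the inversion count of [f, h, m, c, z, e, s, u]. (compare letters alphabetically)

Element-by-element contributions:
f → c, e → 2
h → c, e → 2
m → c, e → 2
c → none → 0
z → e, s, u → 3
e → none → 0
s → none → 0
u → none → 0
Sum: 2 + 2 + 2 + 0 + 3 + 0 + 0 + 0 = 9

9 inversions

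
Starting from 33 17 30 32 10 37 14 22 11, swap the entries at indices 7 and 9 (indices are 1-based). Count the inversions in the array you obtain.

Positions 7 and 9 hold 14 and 11; after swapping, the array is [33, 17, 30, 32, 10, 37, 11, 22, 14].
For each element, count later entries that are smaller:
33 → 17, 30, 32, 10, 11, 22, 14 → 7
17 → 10, 11, 14 → 3
30 → 10, 11, 22, 14 → 4
32 → 10, 11, 22, 14 → 4
10 → none → 0
37 → 11, 22, 14 → 3
11 → none → 0
22 → 14 → 1
14 → none → 0
Sum: 7 + 3 + 4 + 4 + 0 + 3 + 0 + 1 + 0 = 22

22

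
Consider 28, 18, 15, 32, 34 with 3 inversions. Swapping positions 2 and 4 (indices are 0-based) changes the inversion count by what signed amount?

Positions 2 and 4 hold 15 and 34; after swapping, the array is [28, 18, 34, 32, 15].
Sweep left to right; for each value list the smaller values that follow it:
28 → 18, 15 → 2
18 → 15 → 1
34 → 32, 15 → 2
32 → 15 → 1
15 → none → 0
Sum: 2 + 1 + 2 + 1 + 0 = 6
Change: 6 − 3 = +3

+3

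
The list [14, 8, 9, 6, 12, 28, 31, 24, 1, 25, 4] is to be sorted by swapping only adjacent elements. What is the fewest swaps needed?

27

The minimum number of adjacent swaps to sort an array equals its inversion count, since every such swap removes exactly one inversion.
Count inversions — for each element, later elements that are smaller:
14: 8, 9, 6, 12, 1, 4 → 6
8: 6, 1, 4 → 3
9: 6, 1, 4 → 3
6: 1, 4 → 2
12: 1, 4 → 2
28: 24, 1, 25, 4 → 4
31: 24, 1, 25, 4 → 4
24: 1, 4 → 2
1: none → 0
25: 4 → 1
4: none → 0
Total inversions: 6 + 3 + 3 + 2 + 2 + 4 + 4 + 2 + 0 + 1 + 0 = 27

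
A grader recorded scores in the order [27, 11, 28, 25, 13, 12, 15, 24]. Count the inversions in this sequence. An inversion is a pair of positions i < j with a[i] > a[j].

Element-by-element contributions:
27: 6
11: 0
28: 5
25: 4
13: 1
12: 0
15: 0
24: 0
Sum: 6 + 0 + 5 + 4 + 1 + 0 + 0 + 0 = 16

16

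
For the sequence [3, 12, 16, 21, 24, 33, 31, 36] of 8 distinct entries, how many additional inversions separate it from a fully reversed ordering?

27

Maximum inversions for 8 distinct elements is C(8, 2) = 8·7/2 = 28.
Current inversions — for each element, count later smaller elements:
3: 0
12: 0
16: 0
21: 0
24: 0
33: 1
31: 0
36: 0
Current total: 0 + 0 + 0 + 0 + 0 + 1 + 0 + 0 = 1
Shortfall: 28 − 1 = 27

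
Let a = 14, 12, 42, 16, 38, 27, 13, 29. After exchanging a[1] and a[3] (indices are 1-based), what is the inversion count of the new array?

Positions 1 and 3 hold 14 and 42; after swapping, the array is [42, 12, 14, 16, 38, 27, 13, 29].
For each element, count later entries that are smaller:
42 → 12, 14, 16, 38, 27, 13, 29 → 7
12 → none → 0
14 → 13 → 1
16 → 13 → 1
38 → 27, 13, 29 → 3
27 → 13 → 1
13 → none → 0
29 → none → 0
Sum: 7 + 0 + 1 + 1 + 3 + 1 + 0 + 0 = 13

13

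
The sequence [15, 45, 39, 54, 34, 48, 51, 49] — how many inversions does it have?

8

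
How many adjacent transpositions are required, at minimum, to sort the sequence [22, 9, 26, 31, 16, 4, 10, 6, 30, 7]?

Minimum adjacent swaps = number of inversions (each swap of adjacent out-of-order elements removes one inversion and no swap can remove more).
Count inversions — for each element, later elements that are smaller:
22: 9, 16, 4, 10, 6, 7 → 6
9: 4, 6, 7 → 3
26: 16, 4, 10, 6, 7 → 5
31: 16, 4, 10, 6, 30, 7 → 6
16: 4, 10, 6, 7 → 4
4: none → 0
10: 6, 7 → 2
6: none → 0
30: 7 → 1
7: none → 0
Total inversions: 6 + 3 + 5 + 6 + 4 + 0 + 2 + 0 + 1 + 0 = 27

27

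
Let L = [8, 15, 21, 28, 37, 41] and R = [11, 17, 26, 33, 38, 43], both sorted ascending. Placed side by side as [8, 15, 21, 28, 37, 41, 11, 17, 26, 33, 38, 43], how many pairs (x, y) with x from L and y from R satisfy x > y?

15 split inversions

Count, for every r in R, how many entries of L exceed r:
r = 11: 15, 21, 28, 37, 41 → 5
r = 17: 21, 28, 37, 41 → 4
r = 26: 28, 37, 41 → 3
r = 33: 37, 41 → 2
r = 38: 41 → 1
r = 43: none → 0
Cross-inversions: 5 + 4 + 3 + 2 + 1 + 0 = 15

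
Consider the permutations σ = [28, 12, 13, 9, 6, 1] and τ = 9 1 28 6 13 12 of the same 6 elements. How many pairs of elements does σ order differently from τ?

Assign each item its position (1..6) in the first ordering, then rewrite the second ordering as that position sequence:
positions: 28→1, 12→2, 13→3, 9→4, 6→5, 1→6
second ordering as positions: [4, 6, 1, 5, 3, 2]
Discordant pairs = inversions in this position sequence.
4: 1, 3, 2 → 3
6: 1, 5, 3, 2 → 4
1: 0
5: 3, 2 → 2
3: 2 → 1
2: 0
Total: 3 + 4 + 0 + 2 + 1 + 0 = 10

10 discordant pairs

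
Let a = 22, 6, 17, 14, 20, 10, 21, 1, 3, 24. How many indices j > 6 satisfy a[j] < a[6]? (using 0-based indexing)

2 such elements

The element at index 6 is 21.
Elements after it: 1, 3, 24
Those smaller than 21: 1, 3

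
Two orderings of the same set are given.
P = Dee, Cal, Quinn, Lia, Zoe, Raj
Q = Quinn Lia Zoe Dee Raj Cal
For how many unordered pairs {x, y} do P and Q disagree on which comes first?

7

Assign each item its position (1..6) in the first ordering, then rewrite the second ordering as that position sequence:
positions: Dee→1, Cal→2, Quinn→3, Lia→4, Zoe→5, Raj→6
second ordering as positions: [3, 4, 5, 1, 6, 2]
Discordant pairs = inversions in this position sequence.
3: 1, 2 → 2
4: 1, 2 → 2
5: 1, 2 → 2
1: 0
6: 2 → 1
2: 0
Total: 2 + 2 + 2 + 0 + 1 + 0 = 7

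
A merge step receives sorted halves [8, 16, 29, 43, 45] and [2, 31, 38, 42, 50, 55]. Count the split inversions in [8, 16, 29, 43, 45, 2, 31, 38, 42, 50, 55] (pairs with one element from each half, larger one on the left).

Take each right-half value and tally the left-half values above it:
r = 2: 8, 16, 29, 43, 45 → 5
r = 31: 43, 45 → 2
r = 38: 43, 45 → 2
r = 42: 43, 45 → 2
r = 50: none → 0
r = 55: none → 0
Cross-inversions: 5 + 2 + 2 + 2 + 0 + 0 = 11

11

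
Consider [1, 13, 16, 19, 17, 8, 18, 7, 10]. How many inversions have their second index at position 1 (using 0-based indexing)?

The element at index 1 is 13.
Elements before it: 1
None of them are larger than 13.

0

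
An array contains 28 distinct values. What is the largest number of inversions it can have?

378 inversions

The maximum occurs when the array is in strictly decreasing order: every one of the C(28, 2) pairs is inverted.
C(28, 2) = 28·27/2 = 378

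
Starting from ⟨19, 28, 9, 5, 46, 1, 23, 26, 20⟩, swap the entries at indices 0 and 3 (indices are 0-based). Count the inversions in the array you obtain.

Positions 0 and 3 hold 19 and 5; after swapping, the array is [5, 28, 9, 19, 46, 1, 23, 26, 20].
Element-by-element contributions:
5: 1
28: 6
9: 1
19: 1
46: 4
1: 0
23: 1
26: 1
20: 0
Sum: 1 + 6 + 1 + 1 + 4 + 0 + 1 + 1 + 0 = 15

There are 15 inversions.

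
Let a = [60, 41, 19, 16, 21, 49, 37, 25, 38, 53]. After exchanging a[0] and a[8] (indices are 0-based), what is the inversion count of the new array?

15 inversions

Positions 0 and 8 hold 60 and 38; after swapping, the array is [38, 41, 19, 16, 21, 49, 37, 25, 60, 53].
For each element, count later entries that are smaller:
38 → 19, 16, 21, 37, 25 → 5
41 → 19, 16, 21, 37, 25 → 5
19 → 16 → 1
16 → none → 0
21 → none → 0
49 → 37, 25 → 2
37 → 25 → 1
25 → none → 0
60 → 53 → 1
53 → none → 0
Sum: 5 + 5 + 1 + 0 + 0 + 2 + 1 + 0 + 1 + 0 = 15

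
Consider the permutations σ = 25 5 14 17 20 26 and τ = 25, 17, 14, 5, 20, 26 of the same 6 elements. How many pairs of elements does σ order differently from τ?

Assign each item its position (1..6) in the first ordering, then rewrite the second ordering as that position sequence:
positions: 25→1, 5→2, 14→3, 17→4, 20→5, 26→6
second ordering as positions: [1, 4, 3, 2, 5, 6]
Discordant pairs = inversions in this position sequence.
1: 0
4: 3, 2 → 2
3: 2 → 1
2: 0
5: 0
6: 0
Total: 0 + 2 + 1 + 0 + 0 + 0 = 3

3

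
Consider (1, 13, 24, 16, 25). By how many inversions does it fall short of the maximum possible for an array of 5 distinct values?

Maximum inversions for 5 distinct elements is C(5, 2) = 5·4/2 = 10.
Current inversions — for each element, count later smaller elements:
1: 0
13: 0
24: 1
16: 0
25: 0
Current total: 0 + 0 + 1 + 0 + 0 = 1
Shortfall: 10 − 1 = 9

9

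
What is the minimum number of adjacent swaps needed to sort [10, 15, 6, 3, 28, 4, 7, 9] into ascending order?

Each adjacent swap fixes exactly one inversion, so the minimum swap count equals the number of inversions.
Count inversions — for each element, later elements that are smaller:
10: 6, 3, 4, 7, 9 → 5
15: 6, 3, 4, 7, 9 → 5
6: 3, 4 → 2
3: none → 0
28: 4, 7, 9 → 3
4: none → 0
7: none → 0
9: none → 0
Total inversions: 5 + 5 + 2 + 0 + 3 + 0 + 0 + 0 = 15

There are 15 adjacent swaps.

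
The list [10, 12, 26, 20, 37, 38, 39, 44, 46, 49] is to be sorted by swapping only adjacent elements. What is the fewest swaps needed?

The minimum number of adjacent swaps to sort an array equals its inversion count, since every such swap removes exactly one inversion.
Count inversions — for each element, later elements that are smaller:
10: none → 0
12: none → 0
26: 20 → 1
20: none → 0
37: none → 0
38: none → 0
39: none → 0
44: none → 0
46: none → 0
49: none → 0
Total inversions: 0 + 0 + 1 + 0 + 0 + 0 + 0 + 0 + 0 + 0 = 1

1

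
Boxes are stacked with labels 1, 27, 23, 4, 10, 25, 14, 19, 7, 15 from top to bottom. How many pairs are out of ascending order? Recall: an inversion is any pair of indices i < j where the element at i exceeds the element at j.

Count, for each position, how many later elements it exceeds:
1 → none → 0
27 → 23, 4, 10, 25, 14, 19, 7, 15 → 8
23 → 4, 10, 14, 19, 7, 15 → 6
4 → none → 0
10 → 7 → 1
25 → 14, 19, 7, 15 → 4
14 → 7 → 1
19 → 7, 15 → 2
7 → none → 0
15 → none → 0
Sum: 0 + 8 + 6 + 0 + 1 + 4 + 1 + 2 + 0 + 0 = 22

22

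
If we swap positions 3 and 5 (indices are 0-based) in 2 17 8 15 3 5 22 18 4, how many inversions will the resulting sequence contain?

14

Positions 3 and 5 hold 15 and 5; after swapping, the array is [2, 17, 8, 5, 3, 15, 22, 18, 4].
For each element, count later entries that are smaller:
2 → none → 0
17 → 8, 5, 3, 15, 4 → 5
8 → 5, 3, 4 → 3
5 → 3, 4 → 2
3 → none → 0
15 → 4 → 1
22 → 18, 4 → 2
18 → 4 → 1
4 → none → 0
Sum: 0 + 5 + 3 + 2 + 0 + 1 + 2 + 1 + 0 = 14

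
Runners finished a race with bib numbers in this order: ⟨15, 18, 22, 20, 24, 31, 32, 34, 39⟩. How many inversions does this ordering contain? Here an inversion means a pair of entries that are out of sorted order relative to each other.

1

Element-by-element contributions:
15 → none → 0
18 → none → 0
22 → 20 → 1
20 → none → 0
24 → none → 0
31 → none → 0
32 → none → 0
34 → none → 0
39 → none → 0
Sum: 0 + 0 + 1 + 0 + 0 + 0 + 0 + 0 + 0 = 1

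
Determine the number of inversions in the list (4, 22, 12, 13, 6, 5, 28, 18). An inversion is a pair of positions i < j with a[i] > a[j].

For each element, count later entries that are smaller:
4 → none → 0
22 → 12, 13, 6, 5, 18 → 5
12 → 6, 5 → 2
13 → 6, 5 → 2
6 → 5 → 1
5 → none → 0
28 → 18 → 1
18 → none → 0
Sum: 0 + 5 + 2 + 2 + 1 + 0 + 1 + 0 = 11

11 out-of-order pairs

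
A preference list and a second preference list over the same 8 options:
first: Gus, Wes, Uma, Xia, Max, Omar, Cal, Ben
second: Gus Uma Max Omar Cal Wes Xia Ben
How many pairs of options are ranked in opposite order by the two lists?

Pairs: 7

Assign each item its position (1..8) in the first ordering, then rewrite the second ordering as that position sequence:
positions: Gus→1, Wes→2, Uma→3, Xia→4, Max→5, Omar→6, Cal→7, Ben→8
second ordering as positions: [1, 3, 5, 6, 7, 2, 4, 8]
Discordant pairs = inversions in this position sequence.
1: 0
3: 2 → 1
5: 2, 4 → 2
6: 2, 4 → 2
7: 2, 4 → 2
2: 0
4: 0
8: 0
Total: 0 + 1 + 2 + 2 + 2 + 0 + 0 + 0 = 7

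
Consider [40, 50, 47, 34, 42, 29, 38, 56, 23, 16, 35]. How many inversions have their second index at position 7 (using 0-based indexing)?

0

The element at index 7 is 56.
Elements before it: 40, 50, 47, 34, 42, 29, 38
None of them are larger than 56.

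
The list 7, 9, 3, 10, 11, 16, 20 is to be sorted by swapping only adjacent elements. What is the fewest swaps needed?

2 adjacent swaps

Minimum adjacent swaps = number of inversions (each swap of adjacent out-of-order elements removes one inversion and no swap can remove more).
Count inversions — for each element, later elements that are smaller:
7: 3 → 1
9: 3 → 1
3: none → 0
10: none → 0
11: none → 0
16: none → 0
20: none → 0
Total inversions: 1 + 1 + 0 + 0 + 0 + 0 + 0 = 2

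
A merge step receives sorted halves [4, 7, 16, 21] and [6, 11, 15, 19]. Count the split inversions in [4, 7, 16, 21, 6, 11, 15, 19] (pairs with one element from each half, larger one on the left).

Take each right-half value and tally the left-half values above it:
r = 6: 7, 16, 21 → 3
r = 11: 16, 21 → 2
r = 15: 16, 21 → 2
r = 19: 21 → 1
Cross-inversions: 3 + 2 + 2 + 1 = 8

8 cross-inversions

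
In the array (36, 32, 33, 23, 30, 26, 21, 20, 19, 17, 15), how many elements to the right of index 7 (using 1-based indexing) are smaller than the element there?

4

The element at index 7 is 21.
Elements after it: 20, 19, 17, 15
Those smaller than 21: 20, 19, 17, 15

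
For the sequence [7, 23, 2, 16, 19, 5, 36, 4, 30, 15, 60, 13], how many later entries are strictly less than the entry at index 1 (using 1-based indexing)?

3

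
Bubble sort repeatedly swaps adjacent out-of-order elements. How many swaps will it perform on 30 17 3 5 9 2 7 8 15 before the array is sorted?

There are 20 adjacent swaps.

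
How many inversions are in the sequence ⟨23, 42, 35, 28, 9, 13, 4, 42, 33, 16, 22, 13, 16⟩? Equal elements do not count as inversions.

Sweep left to right; for each value list the smaller values that follow it:
23 → 9, 13, 4, 16, 22, 13, 16 → 7
42 → 35, 28, 9, 13, 4, 33, 16, 22, 13, 16 → 10
35 → 28, 9, 13, 4, 33, 16, 22, 13, 16 → 9
28 → 9, 13, 4, 16, 22, 13, 16 → 7
9 → 4 → 1
13 → 4 → 1
4 → none → 0
42 → 33, 16, 22, 13, 16 → 5
33 → 16, 22, 13, 16 → 4
16 → 13 → 1
22 → 13, 16 → 2
13 → none → 0
16 → none → 0
Sum: 7 + 10 + 9 + 7 + 1 + 1 + 0 + 5 + 4 + 1 + 2 + 0 + 0 = 47

47 out-of-order pairs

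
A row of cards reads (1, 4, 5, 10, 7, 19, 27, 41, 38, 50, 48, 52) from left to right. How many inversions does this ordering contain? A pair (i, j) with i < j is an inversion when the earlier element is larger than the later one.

3 inversions

Element-by-element contributions:
1: 0
4: 0
5: 0
10: 1
7: 0
19: 0
27: 0
41: 1
38: 0
50: 1
48: 0
52: 0
Sum: 0 + 0 + 0 + 1 + 0 + 0 + 0 + 1 + 0 + 1 + 0 + 0 = 3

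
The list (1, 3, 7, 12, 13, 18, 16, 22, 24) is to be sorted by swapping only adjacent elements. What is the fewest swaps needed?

Minimum adjacent swaps = number of inversions (each swap of adjacent out-of-order elements removes one inversion and no swap can remove more).
Count inversions — for each element, later elements that are smaller:
1: none → 0
3: none → 0
7: none → 0
12: none → 0
13: none → 0
18: 16 → 1
16: none → 0
22: none → 0
24: none → 0
Total inversions: 0 + 0 + 0 + 0 + 0 + 1 + 0 + 0 + 0 = 1

There is 1 swap.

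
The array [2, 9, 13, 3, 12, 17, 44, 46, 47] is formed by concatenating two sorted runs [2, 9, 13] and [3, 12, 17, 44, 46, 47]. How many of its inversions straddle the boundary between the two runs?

Count, for every r in R, how many entries of L exceed r:
r = 3: 9, 13 → 2
r = 12: 13 → 1
r = 17: none → 0
r = 44: none → 0
r = 46: none → 0
r = 47: none → 0
Cross-inversions: 2 + 1 + 0 + 0 + 0 + 0 = 3

Cross-inversions: 3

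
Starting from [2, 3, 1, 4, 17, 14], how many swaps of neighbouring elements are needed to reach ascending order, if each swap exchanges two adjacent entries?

3

The minimum number of adjacent swaps to sort an array equals its inversion count, since every such swap removes exactly one inversion.
Count inversions — for each element, later elements that are smaller:
2: 1 → 1
3: 1 → 1
1: none → 0
4: none → 0
17: 14 → 1
14: none → 0
Total inversions: 1 + 1 + 0 + 0 + 1 + 0 = 3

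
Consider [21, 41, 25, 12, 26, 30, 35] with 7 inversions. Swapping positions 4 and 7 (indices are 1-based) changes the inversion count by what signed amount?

Positions 4 and 7 hold 12 and 35; after swapping, the array is [21, 41, 25, 35, 26, 30, 12].
Count, for each position, how many later elements it exceeds:
21 → 12 → 1
41 → 25, 35, 26, 30, 12 → 5
25 → 12 → 1
35 → 26, 30, 12 → 3
26 → 12 → 1
30 → 12 → 1
12 → none → 0
Sum: 1 + 5 + 1 + 3 + 1 + 1 + 0 = 12
Change: 12 − 7 = +5

+5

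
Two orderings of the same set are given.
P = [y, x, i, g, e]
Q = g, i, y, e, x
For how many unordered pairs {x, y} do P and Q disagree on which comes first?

Assign each item its position (1..5) in the first ordering, then rewrite the second ordering as that position sequence:
positions: y→1, x→2, i→3, g→4, e→5
second ordering as positions: [4, 3, 1, 5, 2]
Discordant pairs = inversions in this position sequence.
4: 3, 1, 2 → 3
3: 1, 2 → 2
1: 0
5: 2 → 1
2: 0
Total: 3 + 2 + 0 + 1 + 0 = 6

6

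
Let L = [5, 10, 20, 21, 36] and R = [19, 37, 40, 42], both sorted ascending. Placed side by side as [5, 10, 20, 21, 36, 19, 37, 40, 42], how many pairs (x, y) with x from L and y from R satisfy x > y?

For each element r of the right run, count left-run elements greater than r:
r = 19: 20, 21, 36 → 3
r = 37: none → 0
r = 40: none → 0
r = 42: none → 0
Cross-inversions: 3 + 0 + 0 + 0 = 3

3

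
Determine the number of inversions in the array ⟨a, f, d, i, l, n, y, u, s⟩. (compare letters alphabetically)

4

Sweep left to right; for each value list the smaller values that follow it:
a: 0
f: 1
d: 0
i: 0
l: 0
n: 0
y: 2
u: 1
s: 0
Sum: 0 + 1 + 0 + 0 + 0 + 0 + 2 + 1 + 0 = 4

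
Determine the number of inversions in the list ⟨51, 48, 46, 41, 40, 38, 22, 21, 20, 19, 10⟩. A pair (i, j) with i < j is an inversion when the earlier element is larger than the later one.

55 out-of-order pairs

For each element, count later entries that are smaller:
51: 10
48: 9
46: 8
41: 7
40: 6
38: 5
22: 4
21: 3
20: 2
19: 1
10: 0
Sum: 10 + 9 + 8 + 7 + 6 + 5 + 4 + 3 + 2 + 1 + 0 = 55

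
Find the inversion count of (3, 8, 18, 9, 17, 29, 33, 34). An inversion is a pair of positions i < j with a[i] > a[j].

2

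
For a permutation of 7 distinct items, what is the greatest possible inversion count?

The maximum occurs when the array is in strictly decreasing order: every one of the C(7, 2) pairs is inverted.
C(7, 2) = 7·6/2 = 21

21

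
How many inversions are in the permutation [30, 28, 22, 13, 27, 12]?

Inversions: 13

Element-by-element contributions:
30: 5
28: 4
22: 2
13: 1
27: 1
12: 0
Sum: 5 + 4 + 2 + 1 + 1 + 0 = 13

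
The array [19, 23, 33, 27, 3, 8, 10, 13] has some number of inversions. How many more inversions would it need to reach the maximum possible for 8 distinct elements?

11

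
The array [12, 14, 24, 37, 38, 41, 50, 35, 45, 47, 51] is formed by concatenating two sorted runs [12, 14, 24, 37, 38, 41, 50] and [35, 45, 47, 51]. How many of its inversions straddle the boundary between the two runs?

There are 6 split inversions.

Take each right-half value and tally the left-half values above it:
r = 35: 37, 38, 41, 50 → 4
r = 45: 50 → 1
r = 47: 50 → 1
r = 51: none → 0
Cross-inversions: 4 + 1 + 1 + 0 = 6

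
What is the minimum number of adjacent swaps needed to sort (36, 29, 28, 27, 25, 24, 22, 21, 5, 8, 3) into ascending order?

Minimum adjacent swaps = number of inversions (each swap of adjacent out-of-order elements removes one inversion and no swap can remove more).
Count inversions — for each element, later elements that are smaller:
36: 29, 28, 27, 25, 24, 22, 21, 5, 8, 3 → 10
29: 28, 27, 25, 24, 22, 21, 5, 8, 3 → 9
28: 27, 25, 24, 22, 21, 5, 8, 3 → 8
27: 25, 24, 22, 21, 5, 8, 3 → 7
25: 24, 22, 21, 5, 8, 3 → 6
24: 22, 21, 5, 8, 3 → 5
22: 21, 5, 8, 3 → 4
21: 5, 8, 3 → 3
5: 3 → 1
8: 3 → 1
3: none → 0
Total inversions: 10 + 9 + 8 + 7 + 6 + 5 + 4 + 3 + 1 + 1 + 0 = 54

There are 54 adjacent swaps.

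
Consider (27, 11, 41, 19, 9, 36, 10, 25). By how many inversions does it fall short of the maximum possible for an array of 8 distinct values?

12 inversions short

Maximum inversions for 8 distinct elements is C(8, 2) = 8·7/2 = 28.
Current inversions — for each element, count later smaller elements:
27: 5
11: 2
41: 5
19: 2
9: 0
36: 2
10: 0
25: 0
Current total: 5 + 2 + 5 + 2 + 0 + 2 + 0 + 0 = 16
Shortfall: 28 − 16 = 12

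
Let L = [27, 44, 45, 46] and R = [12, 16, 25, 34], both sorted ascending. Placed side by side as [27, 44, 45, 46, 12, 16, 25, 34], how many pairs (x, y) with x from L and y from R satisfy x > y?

Take each right-half value and tally the left-half values above it:
r = 12: 27, 44, 45, 46 → 4
r = 16: 27, 44, 45, 46 → 4
r = 25: 27, 44, 45, 46 → 4
r = 34: 44, 45, 46 → 3
Cross-inversions: 4 + 4 + 4 + 3 = 15

15 cross-inversions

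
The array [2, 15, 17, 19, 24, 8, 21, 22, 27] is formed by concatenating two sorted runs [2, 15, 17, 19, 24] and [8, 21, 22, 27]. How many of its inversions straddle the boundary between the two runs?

6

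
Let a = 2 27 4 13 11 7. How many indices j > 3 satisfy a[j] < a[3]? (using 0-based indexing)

2

The element at index 3 is 13.
Elements after it: 11, 7
Those smaller than 13: 11, 7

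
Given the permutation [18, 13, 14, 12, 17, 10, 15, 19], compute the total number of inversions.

13 out-of-order pairs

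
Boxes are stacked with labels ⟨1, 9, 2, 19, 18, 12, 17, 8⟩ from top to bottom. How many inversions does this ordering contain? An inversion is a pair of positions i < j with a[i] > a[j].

Sweep left to right; for each value list the smaller values that follow it:
1: 0
9: 2
2: 0
19: 4
18: 3
12: 1
17: 1
8: 0
Sum: 0 + 2 + 0 + 4 + 3 + 1 + 1 + 0 = 11

There are 11 inversions.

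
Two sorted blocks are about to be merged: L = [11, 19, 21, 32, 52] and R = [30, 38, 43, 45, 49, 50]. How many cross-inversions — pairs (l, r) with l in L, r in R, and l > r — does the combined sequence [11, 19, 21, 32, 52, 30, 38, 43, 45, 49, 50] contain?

7 split inversions

Count, for every r in R, how many entries of L exceed r:
r = 30: 32, 52 → 2
r = 38: 52 → 1
r = 43: 52 → 1
r = 45: 52 → 1
r = 49: 52 → 1
r = 50: 52 → 1
Cross-inversions: 2 + 1 + 1 + 1 + 1 + 1 = 7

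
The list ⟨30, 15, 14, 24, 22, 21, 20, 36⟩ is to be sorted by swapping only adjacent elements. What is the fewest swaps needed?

13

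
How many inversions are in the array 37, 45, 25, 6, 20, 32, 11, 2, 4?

29

Element-by-element contributions:
37 → 25, 6, 20, 32, 11, 2, 4 → 7
45 → 25, 6, 20, 32, 11, 2, 4 → 7
25 → 6, 20, 11, 2, 4 → 5
6 → 2, 4 → 2
20 → 11, 2, 4 → 3
32 → 11, 2, 4 → 3
11 → 2, 4 → 2
2 → none → 0
4 → none → 0
Sum: 7 + 7 + 5 + 2 + 3 + 3 + 2 + 0 + 0 = 29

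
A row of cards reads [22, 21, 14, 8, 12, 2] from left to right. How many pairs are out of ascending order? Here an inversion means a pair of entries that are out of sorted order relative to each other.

For each element, count later entries that are smaller:
22: 5
21: 4
14: 3
8: 1
12: 1
2: 0
Sum: 5 + 4 + 3 + 1 + 1 + 0 = 14

Inversions: 14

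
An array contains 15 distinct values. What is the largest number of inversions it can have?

There are 105 inversions.

The maximum occurs when the array is in strictly decreasing order: every one of the C(15, 2) pairs is inverted.
C(15, 2) = 15·14/2 = 105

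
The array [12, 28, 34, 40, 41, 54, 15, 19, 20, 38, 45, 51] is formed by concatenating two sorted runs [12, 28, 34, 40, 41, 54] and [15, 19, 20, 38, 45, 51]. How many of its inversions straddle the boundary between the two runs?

For each element r of the right run, count left-run elements greater than r:
r = 15: 28, 34, 40, 41, 54 → 5
r = 19: 28, 34, 40, 41, 54 → 5
r = 20: 28, 34, 40, 41, 54 → 5
r = 38: 40, 41, 54 → 3
r = 45: 54 → 1
r = 51: 54 → 1
Cross-inversions: 5 + 5 + 5 + 3 + 1 + 1 = 20

20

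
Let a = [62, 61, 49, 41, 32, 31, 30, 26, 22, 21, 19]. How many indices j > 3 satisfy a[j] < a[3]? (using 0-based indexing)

7

The element at index 3 is 41.
Elements after it: 32, 31, 30, 26, 22, 21, 19
Those smaller than 41: 32, 31, 30, 26, 22, 21, 19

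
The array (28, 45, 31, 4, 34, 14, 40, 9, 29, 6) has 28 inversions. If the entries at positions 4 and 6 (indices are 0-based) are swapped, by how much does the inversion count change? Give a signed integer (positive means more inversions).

+1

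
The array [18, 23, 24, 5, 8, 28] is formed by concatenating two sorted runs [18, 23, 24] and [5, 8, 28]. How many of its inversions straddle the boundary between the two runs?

6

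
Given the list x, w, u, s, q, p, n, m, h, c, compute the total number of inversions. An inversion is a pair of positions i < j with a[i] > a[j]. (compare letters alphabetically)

45

Sweep left to right; for each value list the smaller values that follow it:
x: 9
w: 8
u: 7
s: 6
q: 5
p: 4
n: 3
m: 2
h: 1
c: 0
Sum: 9 + 8 + 7 + 6 + 5 + 4 + 3 + 2 + 1 + 0 = 45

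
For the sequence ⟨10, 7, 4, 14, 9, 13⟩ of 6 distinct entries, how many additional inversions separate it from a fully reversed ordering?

Maximum inversions for 6 distinct elements is C(6, 2) = 6·5/2 = 15.
Current inversions — for each element, count later smaller elements:
10: 3
7: 1
4: 0
14: 2
9: 0
13: 0
Current total: 3 + 1 + 0 + 2 + 0 + 0 = 6
Shortfall: 15 − 6 = 9

9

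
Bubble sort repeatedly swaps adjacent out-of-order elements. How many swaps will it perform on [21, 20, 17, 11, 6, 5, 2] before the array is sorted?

21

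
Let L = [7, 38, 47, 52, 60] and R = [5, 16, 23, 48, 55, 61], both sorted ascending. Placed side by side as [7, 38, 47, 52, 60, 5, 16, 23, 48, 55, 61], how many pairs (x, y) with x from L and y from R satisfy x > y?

Count, for every r in R, how many entries of L exceed r:
r = 5: 7, 38, 47, 52, 60 → 5
r = 16: 38, 47, 52, 60 → 4
r = 23: 38, 47, 52, 60 → 4
r = 48: 52, 60 → 2
r = 55: 60 → 1
r = 61: none → 0
Cross-inversions: 5 + 4 + 4 + 2 + 1 + 0 = 16

16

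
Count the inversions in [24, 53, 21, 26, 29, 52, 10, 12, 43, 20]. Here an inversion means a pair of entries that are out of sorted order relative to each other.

Sweep left to right; for each value list the smaller values that follow it:
24: 4
53: 8
21: 3
26: 3
29: 3
52: 4
10: 0
12: 0
43: 1
20: 0
Sum: 4 + 8 + 3 + 3 + 3 + 4 + 0 + 0 + 1 + 0 = 26

26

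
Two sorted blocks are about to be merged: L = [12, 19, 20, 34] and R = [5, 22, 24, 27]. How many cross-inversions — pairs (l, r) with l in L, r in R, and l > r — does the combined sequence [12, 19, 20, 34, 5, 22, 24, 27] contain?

Take each right-half value and tally the left-half values above it:
r = 5: 12, 19, 20, 34 → 4
r = 22: 34 → 1
r = 24: 34 → 1
r = 27: 34 → 1
Cross-inversions: 4 + 1 + 1 + 1 = 7

7 cross-inversions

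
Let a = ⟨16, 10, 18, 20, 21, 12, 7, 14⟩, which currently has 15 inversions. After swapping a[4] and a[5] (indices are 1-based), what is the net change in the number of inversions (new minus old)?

+1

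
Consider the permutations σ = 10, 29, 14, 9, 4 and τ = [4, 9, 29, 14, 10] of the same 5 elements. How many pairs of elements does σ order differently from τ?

Assign each item its position (1..5) in the first ordering, then rewrite the second ordering as that position sequence:
positions: 10→1, 29→2, 14→3, 9→4, 4→5
second ordering as positions: [5, 4, 2, 3, 1]
Discordant pairs = inversions in this position sequence.
5: 4, 2, 3, 1 → 4
4: 2, 3, 1 → 3
2: 1 → 1
3: 1 → 1
1: 0
Total: 4 + 3 + 1 + 1 + 0 = 9

9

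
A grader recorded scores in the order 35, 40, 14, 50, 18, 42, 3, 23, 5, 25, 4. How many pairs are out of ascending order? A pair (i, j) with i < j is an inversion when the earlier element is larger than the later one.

36 out-of-order pairs

Element-by-element contributions:
35 → 14, 18, 3, 23, 5, 25, 4 → 7
40 → 14, 18, 3, 23, 5, 25, 4 → 7
14 → 3, 5, 4 → 3
50 → 18, 42, 3, 23, 5, 25, 4 → 7
18 → 3, 5, 4 → 3
42 → 3, 23, 5, 25, 4 → 5
3 → none → 0
23 → 5, 4 → 2
5 → 4 → 1
25 → 4 → 1
4 → none → 0
Sum: 7 + 7 + 3 + 7 + 3 + 5 + 0 + 2 + 1 + 1 + 0 = 36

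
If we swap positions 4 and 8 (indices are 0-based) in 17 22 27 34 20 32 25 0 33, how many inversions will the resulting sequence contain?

20 inversions

Positions 4 and 8 hold 20 and 33; after swapping, the array is [17, 22, 27, 34, 33, 32, 25, 0, 20].
For each element, count later entries that are smaller:
17: 1
22: 2
27: 3
34: 5
33: 4
32: 3
25: 2
0: 0
20: 0
Sum: 1 + 2 + 3 + 5 + 4 + 3 + 2 + 0 + 0 = 20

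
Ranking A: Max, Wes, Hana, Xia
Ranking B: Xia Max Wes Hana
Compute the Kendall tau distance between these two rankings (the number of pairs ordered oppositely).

3

Assign each item its position (1..4) in the first ordering, then rewrite the second ordering as that position sequence:
positions: Max→1, Wes→2, Hana→3, Xia→4
second ordering as positions: [4, 1, 2, 3]
Discordant pairs = inversions in this position sequence.
4: 1, 2, 3 → 3
1: 0
2: 0
3: 0
Total: 3 + 0 + 0 + 0 = 3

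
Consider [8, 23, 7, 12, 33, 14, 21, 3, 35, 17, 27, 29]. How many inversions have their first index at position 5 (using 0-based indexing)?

1 such element

The element at index 5 is 14.
Elements after it: 21, 3, 35, 17, 27, 29
Those smaller than 14: 3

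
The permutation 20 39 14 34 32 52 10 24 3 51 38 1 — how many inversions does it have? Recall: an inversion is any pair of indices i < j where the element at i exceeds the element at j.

Element-by-element contributions:
20: 4
39: 8
14: 3
34: 5
32: 4
52: 6
10: 2
24: 2
3: 1
51: 2
38: 1
1: 0
Sum: 4 + 8 + 3 + 5 + 4 + 6 + 2 + 2 + 1 + 2 + 1 + 0 = 38

38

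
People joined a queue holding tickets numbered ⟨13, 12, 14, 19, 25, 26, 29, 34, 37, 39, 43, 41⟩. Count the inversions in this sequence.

2 out-of-order pairs

Element-by-element contributions:
13 → 12 → 1
12 → none → 0
14 → none → 0
19 → none → 0
25 → none → 0
26 → none → 0
29 → none → 0
34 → none → 0
37 → none → 0
39 → none → 0
43 → 41 → 1
41 → none → 0
Sum: 1 + 0 + 0 + 0 + 0 + 0 + 0 + 0 + 0 + 0 + 1 + 0 = 2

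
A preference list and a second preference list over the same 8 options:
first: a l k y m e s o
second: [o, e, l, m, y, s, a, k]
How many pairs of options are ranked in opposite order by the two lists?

Assign each item its position (1..8) in the first ordering, then rewrite the second ordering as that position sequence:
positions: a→1, l→2, k→3, y→4, m→5, e→6, s→7, o→8
second ordering as positions: [8, 6, 2, 5, 4, 7, 1, 3]
Discordant pairs = inversions in this position sequence.
8: 6, 2, 5, 4, 7, 1, 3 → 7
6: 2, 5, 4, 1, 3 → 5
2: 1 → 1
5: 4, 1, 3 → 3
4: 1, 3 → 2
7: 1, 3 → 2
1: 0
3: 0
Total: 7 + 5 + 1 + 3 + 2 + 2 + 0 + 0 = 20

20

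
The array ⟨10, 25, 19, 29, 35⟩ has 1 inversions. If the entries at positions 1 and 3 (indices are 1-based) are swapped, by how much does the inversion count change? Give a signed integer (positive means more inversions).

Positions 1 and 3 hold 10 and 19; after swapping, the array is [19, 25, 10, 29, 35].
Sweep left to right; for each value list the smaller values that follow it:
19 → 10 → 1
25 → 10 → 1
10 → none → 0
29 → none → 0
35 → none → 0
Sum: 1 + 1 + 0 + 0 + 0 = 2
Change: 2 − 1 = +1

+1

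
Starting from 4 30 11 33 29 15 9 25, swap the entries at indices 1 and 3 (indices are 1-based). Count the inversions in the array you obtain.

Positions 1 and 3 hold 4 and 11; after swapping, the array is [11, 30, 4, 33, 29, 15, 9, 25].
Sweep left to right; for each value list the smaller values that follow it:
11: 2
30: 5
4: 0
33: 4
29: 3
15: 1
9: 0
25: 0
Sum: 2 + 5 + 0 + 4 + 3 + 1 + 0 + 0 = 15

Inversions: 15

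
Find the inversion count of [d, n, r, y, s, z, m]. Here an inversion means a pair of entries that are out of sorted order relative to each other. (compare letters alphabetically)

Out-of-order index pairs (1-indexed):
(2,7): n > m
(3,7): r > m
(4,5): y > s
(4,7): y > m
(5,7): s > m
(6,7): z > m
That's 6 pairs.

There are 6 inversions.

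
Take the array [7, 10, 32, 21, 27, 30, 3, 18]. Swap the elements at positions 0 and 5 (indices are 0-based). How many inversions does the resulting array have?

20

Positions 0 and 5 hold 7 and 30; after swapping, the array is [30, 10, 32, 21, 27, 7, 3, 18].
Element-by-element contributions:
30 → 10, 21, 27, 7, 3, 18 → 6
10 → 7, 3 → 2
32 → 21, 27, 7, 3, 18 → 5
21 → 7, 3, 18 → 3
27 → 7, 3, 18 → 3
7 → 3 → 1
3 → none → 0
18 → none → 0
Sum: 6 + 2 + 5 + 3 + 3 + 1 + 0 + 0 = 20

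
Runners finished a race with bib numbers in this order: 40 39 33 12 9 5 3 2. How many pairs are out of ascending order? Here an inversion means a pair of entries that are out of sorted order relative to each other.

28 out-of-order pairs

Count, for each position, how many later elements it exceeds:
40 → 39, 33, 12, 9, 5, 3, 2 → 7
39 → 33, 12, 9, 5, 3, 2 → 6
33 → 12, 9, 5, 3, 2 → 5
12 → 9, 5, 3, 2 → 4
9 → 5, 3, 2 → 3
5 → 3, 2 → 2
3 → 2 → 1
2 → none → 0
Sum: 7 + 6 + 5 + 4 + 3 + 2 + 1 + 0 = 28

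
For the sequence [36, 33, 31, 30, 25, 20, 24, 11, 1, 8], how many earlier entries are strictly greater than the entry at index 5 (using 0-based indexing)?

The element at index 5 is 20.
Elements before it: 36, 33, 31, 30, 25
Those larger than 20: 36, 33, 31, 30, 25

5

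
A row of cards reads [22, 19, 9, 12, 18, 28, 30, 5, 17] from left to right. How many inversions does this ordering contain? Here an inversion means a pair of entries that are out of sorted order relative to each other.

19 inversions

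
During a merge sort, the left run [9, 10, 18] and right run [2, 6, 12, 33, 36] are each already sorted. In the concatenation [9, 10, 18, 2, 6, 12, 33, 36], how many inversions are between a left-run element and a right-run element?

7

For each element r of the right run, count left-run elements greater than r:
r = 2: 9, 10, 18 → 3
r = 6: 9, 10, 18 → 3
r = 12: 18 → 1
r = 33: none → 0
r = 36: none → 0
Cross-inversions: 3 + 3 + 1 + 0 + 0 = 7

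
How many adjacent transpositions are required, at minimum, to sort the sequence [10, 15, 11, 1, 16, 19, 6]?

9

The minimum number of adjacent swaps to sort an array equals its inversion count, since every such swap removes exactly one inversion.
Count inversions — for each element, later elements that are smaller:
10: 1, 6 → 2
15: 11, 1, 6 → 3
11: 1, 6 → 2
1: none → 0
16: 6 → 1
19: 6 → 1
6: none → 0
Total inversions: 2 + 3 + 2 + 0 + 1 + 1 + 0 = 9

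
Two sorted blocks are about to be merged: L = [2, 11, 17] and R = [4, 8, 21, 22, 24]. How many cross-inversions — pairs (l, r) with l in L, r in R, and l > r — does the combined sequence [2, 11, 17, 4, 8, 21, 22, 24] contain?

There are 4 split inversions.

Count, for every r in R, how many entries of L exceed r:
r = 4: 11, 17 → 2
r = 8: 11, 17 → 2
r = 21: none → 0
r = 22: none → 0
r = 24: none → 0
Cross-inversions: 2 + 2 + 0 + 0 + 0 = 4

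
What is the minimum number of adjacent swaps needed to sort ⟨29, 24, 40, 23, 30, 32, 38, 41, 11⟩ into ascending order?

15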